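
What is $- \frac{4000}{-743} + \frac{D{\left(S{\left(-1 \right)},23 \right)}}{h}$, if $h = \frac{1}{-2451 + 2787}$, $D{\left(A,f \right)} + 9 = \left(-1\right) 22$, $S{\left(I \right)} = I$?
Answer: $- \frac{7735088}{743} \approx -10411.0$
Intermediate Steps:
$D{\left(A,f \right)} = -31$ ($D{\left(A,f \right)} = -9 - 22 = -31$)
$h = \frac{1}{336} \approx 0.0029762$
$- \frac{4000}{-743} + \frac{D{\left(S{\left(-1 \right)},23 \right)}}{h} = - \frac{4000}{-743} - 31 \frac{1}{\frac{1}{336}} = \left(-4000\right) \left(- \frac{1}{743}\right) - 10416 = \frac{4000}{743} - 10416 = - \frac{7735088}{743}$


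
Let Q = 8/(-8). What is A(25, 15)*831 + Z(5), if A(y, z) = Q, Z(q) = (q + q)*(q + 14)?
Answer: -641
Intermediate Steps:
Q = -1 (Q = 8*(-⅛) = -1)
Z(q) = 2*q*(14 + q) (Z(q) = (2*q)*(14 + q) = 2*q*(14 + q))
A(y, z) = -1
A(25, 15)*831 + Z(5) = -1*831 + 2*5*(14 + 5) = -831 + 2*5*19 = -831 + 190 = -641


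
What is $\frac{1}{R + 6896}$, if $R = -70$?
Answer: $\frac{1}{6826} \approx 0.0001465$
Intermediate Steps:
$\frac{1}{R + 6896} = \frac{1}{-70 + 6896} = \frac{1}{6826}$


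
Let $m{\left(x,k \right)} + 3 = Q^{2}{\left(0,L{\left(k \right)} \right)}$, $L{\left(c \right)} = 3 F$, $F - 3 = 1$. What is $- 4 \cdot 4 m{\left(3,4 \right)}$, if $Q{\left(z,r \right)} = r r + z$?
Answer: $-331728$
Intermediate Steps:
$F = 4$ ($F = 3 + 1 = 4$)
$L{\left(c \right)} = 12$ ($L{\left(c \right)} = 3 \cdot 4 = 12$)
$Q{\left(z,r \right)} = z + r^{2}$ ($Q{\left(z,r \right)} = r^{2} + z = z + r^{2}$)
$m{\left(x,k \right)} = 20733$ ($m{\left(x,k \right)} = -3 + \left(0 + 12^{2}\right)^{2} = -3 + \left(0 + 144\right)^{2} = -3 + 144^{2} = -3 + 20736 = 20733$)
$- 4 \cdot 4 m{\left(3,4 \right)} = - 4 \cdot 4 \cdot 20733 = \left(-4\right) 82932 = -331728$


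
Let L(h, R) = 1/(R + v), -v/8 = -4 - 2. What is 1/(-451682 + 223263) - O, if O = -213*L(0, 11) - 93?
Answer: 1301988241/13476721 ≈ 96.610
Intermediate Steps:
v = 48 (v = -8*(-4 - 2) = -8*(-6) = 48)
L(h, R) = 1/(48 + R) (L(h, R) = 1/(R + 48) = 1/(48 + R))
O = -5700/59 (O = -213/(48 + 11) - 93 = -213/59 - 93 = -5700/59 ≈ -96.610)
1/(-451682 + 223263) - O = 1/(-451682 + 223263) - 1*(-5700/59) = 1/(-228419) + 5700/59 = -1/228419 + 5700/59 = 1301988241/13476721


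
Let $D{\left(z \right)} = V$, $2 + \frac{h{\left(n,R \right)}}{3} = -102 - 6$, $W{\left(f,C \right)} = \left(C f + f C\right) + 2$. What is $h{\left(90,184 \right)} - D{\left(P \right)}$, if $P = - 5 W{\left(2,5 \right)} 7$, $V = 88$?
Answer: $-418$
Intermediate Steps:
$W{\left(f,C \right)} = 2 + 2 C f$ ($W{\left(f,C \right)} = \left(C f + C f\right) + 2 = 2 C f + 2 = 2 + 2 C f$)
$h{\left(n,R \right)} = -330$ ($h{\left(n,R \right)} = -6 + 3 \left(-102 - 6\right) = -6 + 3 \left(-108\right) = -6 - 324 = -330$)
$P = -770$ ($P = - 5 \left(2 + 2 \cdot 5 \cdot 2\right) 7 = - 5 \left(2 + 20\right) 7 = \left(-5\right) 22 \cdot 7 = \left(-110\right) 7 = -770$)
$D{\left(z \right)} = 88$
$h{\left(90,184 \right)} - D{\left(P \right)} = -330 - 88 = -418$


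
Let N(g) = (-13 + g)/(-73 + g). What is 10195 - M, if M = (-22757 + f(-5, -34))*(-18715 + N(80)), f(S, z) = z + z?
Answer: -2988588485/7 ≈ -4.2694e+8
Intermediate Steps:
N(g) = (-13 + g)/(-73 + g)
f(S, z) = 2*z
M = 2988659850/7 (M = (-22757 + 2*(-34))*(-18715 + (-13 + 80)/(-73 + 80)) = (-22757 - 68)*(-18715 + 67/7) = -22825*(-18715 + (⅐)*67) = -22825*(-18715 + 67/7) = -22825*(-130938/7) = 2988659850/7 ≈ 4.2695e+8)
10195 - M = 10195 - 1*2988659850/7 = 10195 - 2988659850/7 = -2988588485/7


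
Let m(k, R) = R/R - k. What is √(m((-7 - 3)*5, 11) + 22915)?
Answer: √22966 ≈ 151.55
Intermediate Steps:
m(k, R) = 1 - k
√(m((-7 - 3)*5, 11) + 22915) = √((1 - (-7 - 3)*5) + 22915) = √((1 - (-10)*5) + 22915) = √((1 - 1*(-50)) + 22915) = √((1 + 50) + 22915) = √(51 + 22915) = √22966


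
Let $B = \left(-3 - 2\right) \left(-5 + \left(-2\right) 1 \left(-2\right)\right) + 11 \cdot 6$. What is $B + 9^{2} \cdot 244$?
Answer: $19835$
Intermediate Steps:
$B = 71$ ($B = - 5 \left(-5 - -4\right) + 66 = - 5 \left(-5 + 4\right) + 66 = \left(-5\right) \left(-1\right) + 66 = 5 + 66 = 71$)
$B + 9^{2} \cdot 244 = 71 + 9^{2} \cdot 244 = 71 + 81 \cdot 244 = 71 + 19764 = 19835$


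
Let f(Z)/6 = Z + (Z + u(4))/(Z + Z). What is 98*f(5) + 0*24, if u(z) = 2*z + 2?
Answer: 3822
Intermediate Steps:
u(z) = 2 + 2*z
f(Z) = 6*Z + 3*(10 + Z)/Z (f(Z) = 6*(Z + (Z + (2 + 2*4))/(Z + Z)) = 6*(Z + (Z + (2 + 8))/((2*Z))) = 6*(Z + (Z + 10)*(1/(2*Z))) = 6*(Z + (10 + Z)*(1/(2*Z))) = 6*(Z + (10 + Z)/(2*Z)) = 6*Z + 3*(10 + Z)/Z)
98*f(5) + 0*24 = 98*(3 + 6*5 + 30/5) + 0*24 = 98*(3 + 30 + 30*(1/5)) + 0 = 98*(3 + 30 + 6) + 0 = 98*39 + 0 = 3822 + 0 = 3822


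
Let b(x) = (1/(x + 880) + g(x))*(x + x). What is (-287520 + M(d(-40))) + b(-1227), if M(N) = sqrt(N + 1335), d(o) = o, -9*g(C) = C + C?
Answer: -331953014/347 + sqrt(1295) ≈ -9.5660e+5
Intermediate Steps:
g(C) = -2*C/9 (g(C) = -(C + C)/9 = -2*C/9)
M(N) = sqrt(1335 + N)
b(x) = 2*x*(1/(880 + x) - 2*x/9) (b(x) = (1/(x + 880) - 2*x/9)*(x + x) = (1/(880 + x) - 2*x/9)*(2*x) = 2*x*(1/(880 + x) - 2*x/9))
(-287520 + M(d(-40))) + b(-1227) = (-287520 + sqrt(1335 - 40)) + (2/9)*(-1227)*(9 - 1760*(-1227) - 2*(-1227)**2)/(880 - 1227) = (-287520 + sqrt(1295)) + (2/9)*(-1227)*(9 + 2159520 - 2*1505529)/(-347) = (-287520 + sqrt(1295)) + (2/9)*(-1227)*(-1/347)*(9 + 2159520 - 3011058) = (-287520 + sqrt(1295)) + (2/9)*(-1227)*(-1/347)*(-851529) = (-287520 + sqrt(1295)) - 232183574/347 = -331953014/347 + sqrt(1295)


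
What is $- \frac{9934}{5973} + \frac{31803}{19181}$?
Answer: $- \frac{584735}{114568113} \approx -0.0051038$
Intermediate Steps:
$- \frac{9934}{5973} + \frac{31803}{19181} = - \frac{584735}{114568113}$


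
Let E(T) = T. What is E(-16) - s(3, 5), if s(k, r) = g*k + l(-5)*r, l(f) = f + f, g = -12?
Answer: 70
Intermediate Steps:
l(f) = 2*f
s(k, r) = -12*k - 10*r (s(k, r) = -12*k + (2*(-5))*r = -12*k - 10*r)
E(-16) - s(3, 5) = -16 - (-12*3 - 10*5) = -16 - (-36 - 50) = -16 - 1*(-86) = -16 + 86 = 70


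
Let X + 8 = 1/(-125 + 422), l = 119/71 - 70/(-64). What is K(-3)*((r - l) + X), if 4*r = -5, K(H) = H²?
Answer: -8108501/74976 ≈ -108.15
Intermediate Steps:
r = -5/4 (r = (¼)*(-5) = -5/4 ≈ -1.2500)
l = 6293/2272 (l = 119*(1/71) - 70*(-1/64) = 119/71 + 35/32 = 6293/2272 ≈ 2.7698)
X = -2375/297 (X = -8 + 1/(-125 + 422) = -8 + 1/297 = -2375/297 ≈ -7.9966)
K(-3)*((r - l) + X) = (-3)²*((-5/4 - 1*6293/2272) - 2375/297) = 9*((-5/4 - 6293/2272) - 2375/297) = 9*(-9133/2272 - 2375/297) = 9*(-8108501/674784) = -8108501/74976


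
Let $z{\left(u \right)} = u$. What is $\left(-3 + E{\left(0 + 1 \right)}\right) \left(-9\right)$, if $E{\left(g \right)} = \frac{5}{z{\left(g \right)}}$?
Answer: $-18$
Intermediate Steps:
$E{\left(g \right)} = \frac{5}{g}$
$\left(-3 + E{\left(0 + 1 \right)}\right) \left(-9\right) = \left(-3 + \frac{5}{0 + 1}\right) \left(-9\right) = \left(-3 + \frac{5}{1}\right) \left(-9\right) = \left(-3 + 5 \cdot 1\right) \left(-9\right) = \left(-3 + 5\right) \left(-9\right) = 2 \left(-9\right) = -18$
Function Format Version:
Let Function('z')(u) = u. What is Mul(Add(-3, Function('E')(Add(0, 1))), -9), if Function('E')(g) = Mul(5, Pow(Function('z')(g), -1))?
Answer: -18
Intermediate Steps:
Function('E')(g) = Mul(5, Pow(g, -1))
Mul(Add(-3, Function('E')(Add(0, 1))), -9) = Mul(Add(-3, Mul(5, Pow(Add(0, 1), -1))), -9) = Mul(Add(-3, Mul(5, Pow(1, -1))), -9) = Mul(Add(-3, Mul(5, 1)), -9) = Mul(Add(-3, 5), -9) = Mul(2, -9) = -18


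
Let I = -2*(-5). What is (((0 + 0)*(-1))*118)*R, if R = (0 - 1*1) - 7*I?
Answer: 0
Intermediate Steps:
I = 10
R = -71 (R = (0 - 1*1) - 7*10 = (0 - 1) - 70 = -1 - 70 = -71)
(((0 + 0)*(-1))*118)*R = (((0 + 0)*(-1))*118)*(-71) = ((0*(-1))*118)*(-71) = (0*118)*(-71) = 0*(-71) = 0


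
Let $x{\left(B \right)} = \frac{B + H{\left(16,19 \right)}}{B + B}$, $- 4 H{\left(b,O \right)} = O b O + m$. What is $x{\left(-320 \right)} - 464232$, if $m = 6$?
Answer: $- \frac{594213429}{1280} \approx -4.6423 \cdot 10^{5}$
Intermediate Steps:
$H{\left(b,O \right)} = - \frac{3}{2} - \frac{b O^{2}}{4}$ ($H{\left(b,O \right)} = - \frac{O b O + 6}{4} = - \frac{b O^{2} + 6}{4} = - \frac{6 + b O^{2}}{4} = - \frac{3}{2} - \frac{b O^{2}}{4}$)
$x{\left(B \right)} = \frac{- \frac{2891}{2} + B}{2 B}$ ($x{\left(B \right)} = \frac{B - \left(\frac{3}{2} + 4 \cdot 19^{2}\right)}{B + B} = \frac{B - \left(\frac{3}{2} + 4 \cdot 361\right)}{2 B} = \left(B - \frac{2891}{2}\right) \frac{1}{2 B} = \left(- \frac{2891}{2} + B\right) \frac{1}{2 B} = \frac{- \frac{2891}{2} + B}{2 B}$)
$x{\left(-320 \right)} - 464232 = \frac{-2891 + 2 \left(-320\right)}{4 \left(-320\right)} - 464232 = \frac{1}{4} \left(- \frac{1}{320}\right) \left(-2891 - 640\right) - 464232 = \frac{1}{4} \left(- \frac{1}{320}\right) \left(-3531\right) - 464232 = \frac{3531}{1280} - 464232 = - \frac{594213429}{1280}$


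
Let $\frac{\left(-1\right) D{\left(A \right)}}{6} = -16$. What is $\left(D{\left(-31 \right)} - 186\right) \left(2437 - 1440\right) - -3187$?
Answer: $-86543$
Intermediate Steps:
$D{\left(A \right)} = 96$ ($D{\left(A \right)} = \left(-6\right) \left(-16\right) = 96$)
$\left(D{\left(-31 \right)} - 186\right) \left(2437 - 1440\right) - -3187 = \left(96 - 186\right) \left(2437 - 1440\right) - -3187 = \left(-90\right) 997 + 3187 = -89730 + 3187 = -86543$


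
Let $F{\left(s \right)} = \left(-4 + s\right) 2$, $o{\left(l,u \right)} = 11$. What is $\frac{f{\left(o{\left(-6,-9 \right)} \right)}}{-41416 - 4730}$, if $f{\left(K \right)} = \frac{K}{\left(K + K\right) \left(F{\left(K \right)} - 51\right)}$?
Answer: $\frac{1}{3414804} \approx 2.9284 \cdot 10^{-7}$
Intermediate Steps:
$F{\left(s \right)} = -8 + 2 s$
$f{\left(K \right)} = \frac{1}{2 \left(-59 + 2 K\right)}$ ($f{\left(K \right)} = \frac{K}{\left(K + K\right) \left(\left(-8 + 2 K\right) - 51\right)} = \frac{K}{2 K \left(-59 + 2 K\right)} = K \frac{1}{2 K \left(-59 + 2 K\right)} = \frac{1}{2 \left(-59 + 2 K\right)}$)
$\frac{f{\left(o{\left(-6,-9 \right)} \right)}}{-41416 - 4730} = \frac{\frac{1}{2} \frac{1}{-59 + 2 \cdot 11}}{-41416 - 4730} = \frac{\frac{1}{2} \frac{1}{-59 + 22}}{-41416 - 4730} = \frac{\frac{1}{2} \frac{1}{-37}}{-46146} = \frac{1}{2} \left(- \frac{1}{37}\right) \left(- \frac{1}{46146}\right) = \left(- \frac{1}{74}\right) \left(- \frac{1}{46146}\right) = \frac{1}{3414804}$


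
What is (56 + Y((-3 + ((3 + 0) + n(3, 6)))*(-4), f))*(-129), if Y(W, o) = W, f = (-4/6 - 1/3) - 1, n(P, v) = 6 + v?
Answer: -1032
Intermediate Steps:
f = -2 (f = (-4*⅙ - 1*⅓) - 1 = (-⅔ - ⅓) - 1 = -1 - 1 = -2)
(56 + Y((-3 + ((3 + 0) + n(3, 6)))*(-4), f))*(-129) = (56 + (-3 + ((3 + 0) + (6 + 6)))*(-4))*(-129) = (56 + (-3 + (3 + 12))*(-4))*(-129) = (56 + (-3 + 15)*(-4))*(-129) = (56 + 12*(-4))*(-129) = (56 - 48)*(-129) = 8*(-129) = -1032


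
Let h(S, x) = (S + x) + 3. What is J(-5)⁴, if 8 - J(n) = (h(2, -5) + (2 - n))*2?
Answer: 1296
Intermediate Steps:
h(S, x) = 3 + S + x
J(n) = 4 + 2*n (J(n) = 8 - ((3 + 2 - 5) + (2 - n))*2 = 8 - (0 + (2 - n))*2 = 8 - (2 - n)*2 = 8 - (4 - 2*n) = 8 + (-4 + 2*n) = 4 + 2*n)
J(-5)⁴ = (4 + 2*(-5))⁴ = (4 - 10)⁴ = (-6)⁴ = 1296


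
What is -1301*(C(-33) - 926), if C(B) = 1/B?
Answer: 39757259/33 ≈ 1.2048e+6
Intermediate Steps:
-1301*(C(-33) - 926) = -1301*(1/(-33) - 926) = -1301*(-1/33 - 926) = -1301*(-30559/33) = 39757259/33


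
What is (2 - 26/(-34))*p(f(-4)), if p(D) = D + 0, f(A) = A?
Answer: -188/17 ≈ -11.059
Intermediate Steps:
p(D) = D
(2 - 26/(-34))*p(f(-4)) = (2 - 26/(-34))*(-4) = (2 - 26*(-1/34))*(-4) = (2 + 13/17)*(-4) = (47/17)*(-4) = -188/17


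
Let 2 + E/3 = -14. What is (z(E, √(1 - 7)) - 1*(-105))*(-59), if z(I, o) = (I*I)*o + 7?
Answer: -6608 - 135936*I*√6 ≈ -6608.0 - 3.3297e+5*I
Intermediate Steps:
E = -48 (E = -6 + 3*(-14) = -6 - 42 = -48)
z(I, o) = 7 + o*I² (z(I, o) = I²*o + 7 = o*I² + 7 = 7 + o*I²)
(z(E, √(1 - 7)) - 1*(-105))*(-59) = ((7 + √(1 - 7)*(-48)²) - 1*(-105))*(-59) = ((7 + √(-6)*2304) + 105)*(-59) = ((7 + (I*√6)*2304) + 105)*(-59) = ((7 + 2304*I*√6) + 105)*(-59) = (112 + 2304*I*√6)*(-59) = -6608 - 135936*I*√6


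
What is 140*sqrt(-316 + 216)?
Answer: 1400*I ≈ 1400.0*I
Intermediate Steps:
140*sqrt(-316 + 216) = 140*sqrt(-100) = 140*(10*I) = 1400*I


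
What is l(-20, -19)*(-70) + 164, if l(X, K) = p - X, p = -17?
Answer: -46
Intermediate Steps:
l(X, K) = -17 - X
l(-20, -19)*(-70) + 164 = (-17 - 1*(-20))*(-70) + 164 = (-17 + 20)*(-70) + 164 = 3*(-70) + 164 = -210 + 164 = -46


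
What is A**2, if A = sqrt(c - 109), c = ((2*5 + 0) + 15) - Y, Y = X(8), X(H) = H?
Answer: -92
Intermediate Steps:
Y = 8
c = 17 (c = ((2*5 + 0) + 15) - 1*8 = ((10 + 0) + 15) - 8 = (10 + 15) - 8 = 25 - 8 = 17)
A = 2*I*sqrt(23) (A = sqrt(17 - 109) = sqrt(-92) = 2*I*sqrt(23) ≈ 9.5917*I)
A**2 = (2*I*sqrt(23))**2 = -92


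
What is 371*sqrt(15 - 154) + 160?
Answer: 160 + 371*I*sqrt(139) ≈ 160.0 + 4374.0*I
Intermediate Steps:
371*sqrt(15 - 154) + 160 = 371*sqrt(-139) + 160 = 371*(I*sqrt(139)) + 160 = 371*I*sqrt(139) + 160 = 160 + 371*I*sqrt(139)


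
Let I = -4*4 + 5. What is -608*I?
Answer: 6688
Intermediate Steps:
I = -11 (I = -16 + 5 = -11)
-608*I = -608*(-11) = 6688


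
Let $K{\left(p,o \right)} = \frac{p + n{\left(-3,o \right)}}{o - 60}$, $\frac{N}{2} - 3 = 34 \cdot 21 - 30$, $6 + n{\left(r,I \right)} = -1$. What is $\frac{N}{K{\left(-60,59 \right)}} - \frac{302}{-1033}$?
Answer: $\frac{1439576}{69211} \approx 20.8$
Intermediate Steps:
$n{\left(r,I \right)} = -7$ ($n{\left(r,I \right)} = -6 - 1 = -7$)
$N = 1374$ ($N = 6 + 2 \left(34 \cdot 21 - 30\right) = 6 + 2 \left(714 - 30\right) = 6 + 2 \cdot 684 = 6 + 1368 = 1374$)
$K{\left(p,o \right)} = \frac{-7 + p}{-60 + o}$ ($K{\left(p,o \right)} = \frac{p - 7}{o - 60} = \frac{-7 + p}{-60 + o}$)
$\frac{N}{K{\left(-60,59 \right)}} - \frac{302}{-1033} = \frac{1374}{\frac{1}{-60 + 59} \left(-7 - 60\right)} - \frac{302}{-1033} = \frac{1374}{\frac{1}{-1} \left(-67\right)} - - \frac{302}{1033} = \frac{1374}{\left(-1\right) \left(-67\right)} + \frac{302}{1033} = \frac{1374}{67} + \frac{302}{1033} = \frac{1439576}{69211}$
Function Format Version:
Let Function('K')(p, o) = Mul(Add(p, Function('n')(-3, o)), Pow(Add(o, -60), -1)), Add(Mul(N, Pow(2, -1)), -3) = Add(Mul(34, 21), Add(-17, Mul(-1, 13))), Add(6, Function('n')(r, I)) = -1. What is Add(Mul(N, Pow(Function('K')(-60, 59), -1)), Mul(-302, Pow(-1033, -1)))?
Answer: Rational(1439576, 69211) ≈ 20.800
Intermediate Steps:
Function('n')(r, I) = -7 (Function('n')(r, I) = Add(-6, -1) = -7)
N = 1374 (N = Add(6, Mul(2, Add(Mul(34, 21), Add(-17, Mul(-1, 13))))) = Add(6, Mul(2, Add(714, Add(-17, -13)))) = Add(6, Mul(2, Add(714, -30))) = Add(6, Mul(2, 684)) = Add(6, 1368) = 1374)
Function('K')(p, o) = Mul(Pow(Add(-60, o), -1), Add(-7, p)) (Function('K')(p, o) = Mul(Add(p, -7), Pow(Add(o, -60), -1)) = Mul(Add(-7, p), Pow(Add(-60, o), -1)) = Mul(Pow(Add(-60, o), -1), Add(-7, p)))
Add(Mul(N, Pow(Function('K')(-60, 59), -1)), Mul(-302, Pow(-1033, -1))) = Add(Mul(1374, Pow(Mul(Pow(Add(-60, 59), -1), Add(-7, -60)), -1)), Mul(-302, Pow(-1033, -1))) = Add(Mul(1374, Pow(Mul(Pow(-1, -1), -67), -1)), Mul(-302, Rational(-1, 1033))) = Add(Mul(1374, Pow(Mul(-1, -67), -1)), Rational(302, 1033)) = Add(Mul(1374, Pow(67, -1)), Rational(302, 1033)) = Add(Mul(1374, Rational(1, 67)), Rational(302, 1033)) = Add(Rational(1374, 67), Rational(302, 1033)) = Rational(1439576, 69211)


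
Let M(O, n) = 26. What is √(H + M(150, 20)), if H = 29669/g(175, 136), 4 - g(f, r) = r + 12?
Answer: 5*I*√1037/12 ≈ 13.418*I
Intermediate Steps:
g(f, r) = -8 - r (g(f, r) = 4 - (r + 12) = 4 - (12 + r) = 4 + (-12 - r) = -8 - r)
H = -29669/144 (H = 29669/(-8 - 1*136) = 29669/(-8 - 136) = 29669/(-144) = 29669*(-1/144) = -29669/144 ≈ -206.03)
√(H + M(150, 20)) = √(-29669/144 + 26) = √(-25925/144) = 5*I*√1037/12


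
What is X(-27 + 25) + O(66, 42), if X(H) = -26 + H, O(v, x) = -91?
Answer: -119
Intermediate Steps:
X(-27 + 25) + O(66, 42) = (-26 + (-27 + 25)) - 91 = (-26 - 2) - 91 = -28 - 91 = -119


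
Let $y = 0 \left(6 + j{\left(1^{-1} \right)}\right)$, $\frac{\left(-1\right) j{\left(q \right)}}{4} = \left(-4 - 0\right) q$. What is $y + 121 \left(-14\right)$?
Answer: $-1694$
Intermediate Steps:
$j{\left(q \right)} = 16 q$ ($j{\left(q \right)} = - 4 \left(-4 - 0\right) q = - 4 \left(-4 + 0\right) q = - 4 \left(- 4 q\right) = 16 q$)
$y = 0$ ($y = 0 \left(6 + \frac{16}{1}\right) = 0 \left(6 + 16 \cdot 1\right) = 0 \left(6 + 16\right) = 0 \cdot 22 = 0$)
$y + 121 \left(-14\right) = 0 + 121 \left(-14\right) = 0 - 1694 = -1694$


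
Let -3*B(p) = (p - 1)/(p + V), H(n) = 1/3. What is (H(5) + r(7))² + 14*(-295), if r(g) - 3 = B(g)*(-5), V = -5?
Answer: -36545/9 ≈ -4060.6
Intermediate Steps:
H(n) = ⅓
B(p) = -(-1 + p)/(3*(-5 + p)) (B(p) = -(p - 1)/(3*(p - 5)) = -(-1 + p)/(3*(-5 + p)))
r(g) = 3 - 5*(1 - g)/(3*(-5 + g)) (r(g) = 3 + ((1 - g)/(3*(-5 + g)))*(-5) = 3 - 5*(1 - g)/(3*(-5 + g)))
(H(5) + r(7))² + 14*(-295) = (⅓ + 2*(-25 + 7*7)/(3*(-5 + 7)))² + 14*(-295) = (⅓ + (⅔)*(-25 + 49)/2)² - 4130 = (⅓ + (⅔)*(½)*24)² - 4130 = (⅓ + 8)² - 4130 = (25/3)² - 4130 = 625/9 - 4130 = -36545/9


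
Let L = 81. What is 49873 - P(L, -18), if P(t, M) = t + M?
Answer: 49810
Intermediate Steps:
P(t, M) = M + t
49873 - P(L, -18) = 49873 - (-18 + 81) = 49873 - 1*63 = 49873 - 63 = 49810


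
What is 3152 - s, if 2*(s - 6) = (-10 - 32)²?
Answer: 2264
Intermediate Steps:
s = 888 (s = 6 + (-10 - 32)²/2 = 6 + (½)*(-42)² = 6 + (½)*1764 = 6 + 882 = 888)
3152 - s = 3152 - 1*888 = 3152 - 888 = 2264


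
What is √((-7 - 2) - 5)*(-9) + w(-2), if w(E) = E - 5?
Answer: -7 - 9*I*√14 ≈ -7.0 - 33.675*I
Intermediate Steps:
w(E) = -5 + E
√((-7 - 2) - 5)*(-9) + w(-2) = √((-7 - 2) - 5)*(-9) + (-5 - 2) = √(-9 - 5)*(-9) - 7 = √(-14)*(-9) - 7 = (I*√14)*(-9) - 7 = -9*I*√14 - 7 = -7 - 9*I*√14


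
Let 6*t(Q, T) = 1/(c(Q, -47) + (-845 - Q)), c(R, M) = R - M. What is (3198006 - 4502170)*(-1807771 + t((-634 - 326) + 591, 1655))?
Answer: 2822082940883509/1197 ≈ 2.3576e+12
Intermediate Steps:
t(Q, T) = -1/4788 (t(Q, T) = 1/(6*((Q - 1*(-47)) + (-845 - Q))) = 1/(6*((Q + 47) + (-845 - Q))) = 1/(6*((47 + Q) + (-845 - Q))) = (1/6)/(-798) = (1/6)*(-1/798) = -1/4788)
(3198006 - 4502170)*(-1807771 + t((-634 - 326) + 591, 1655)) = (3198006 - 4502170)*(-1807771 - 1/4788) = -1304164*(-8655607549/4788) = 2822082940883509/1197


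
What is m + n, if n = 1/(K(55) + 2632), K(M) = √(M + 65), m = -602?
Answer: -521279297/865913 - √30/3463652 ≈ -602.00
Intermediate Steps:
K(M) = √(65 + M)
n = 1/(2632 + 2*√30) (n = 1/(√(65 + 55) + 2632) = 1/(√120 + 2632) = 1/(2*√30 + 2632) = 1/(2632 + 2*√30) ≈ 0.00037836)
m + n = -602 + (329/865913 - √30/3463652) = -521279297/865913 - √30/3463652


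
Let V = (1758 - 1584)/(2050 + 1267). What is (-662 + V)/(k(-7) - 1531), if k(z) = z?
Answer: 1097840/2550773 ≈ 0.43040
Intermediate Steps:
V = 174/3317 ≈ 0.052457
(-662 + V)/(k(-7) - 1531) = (-662 + 174/3317)/(-7 - 1531) = -2195680/3317/(-1538) = -2195680/3317*(-1/1538) = 1097840/2550773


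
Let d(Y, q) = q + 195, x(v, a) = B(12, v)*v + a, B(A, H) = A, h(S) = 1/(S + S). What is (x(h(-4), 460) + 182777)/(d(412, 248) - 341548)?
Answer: -366471/682210 ≈ -0.53718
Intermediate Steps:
h(S) = 1/(2*S)
x(v, a) = a + 12*v (x(v, a) = 12*v + a = a + 12*v)
d(Y, q) = 195 + q
(x(h(-4), 460) + 182777)/(d(412, 248) - 341548) = ((460 + 12*((½)/(-4))) + 182777)/((195 + 248) - 341548) = ((460 + 12*((½)*(-¼))) + 182777)/(443 - 341548) = ((460 + 12*(-⅛)) + 182777)/(-341105) = ((460 - 3/2) + 182777)*(-1/341105) = (917/2 + 182777)*(-1/341105) = (366471/2)*(-1/341105) = -366471/682210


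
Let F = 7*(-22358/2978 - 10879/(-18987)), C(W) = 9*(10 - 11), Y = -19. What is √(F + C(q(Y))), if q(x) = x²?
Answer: I*√45993515494394883/28271643 ≈ 7.5857*I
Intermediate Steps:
C(W) = -9 (C(W) = 9*(-1) = -9)
F = -1372397894/28271643 (F = 7*(-22358*1/2978 - 10879*(-1/18987)) = 7*(-11179/1489 + 10879/18987) = 7*(-196056842/28271643) = -1372397894/28271643 ≈ -48.543)
√(F + C(q(Y))) = √(-1372397894/28271643 - 9) = √(-1626842681/28271643) = I*√45993515494394883/28271643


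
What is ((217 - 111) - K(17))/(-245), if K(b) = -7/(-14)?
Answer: -211/490 ≈ -0.43061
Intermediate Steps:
K(b) = 1/2 (K(b) = -7*(-1/14) = 1/2)
((217 - 111) - K(17))/(-245) = ((217 - 111) - 1*1/2)/(-245) = (106 - 1/2)*(-1/245) = (211/2)*(-1/245) = -211/490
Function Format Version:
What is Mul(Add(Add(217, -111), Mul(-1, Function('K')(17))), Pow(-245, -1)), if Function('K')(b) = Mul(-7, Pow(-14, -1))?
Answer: Rational(-211, 490) ≈ -0.43061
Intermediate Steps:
Function('K')(b) = Rational(1, 2) (Function('K')(b) = Mul(-7, Rational(-1, 14)) = Rational(1, 2))
Mul(Add(Add(217, -111), Mul(-1, Function('K')(17))), Pow(-245, -1)) = Mul(Add(Add(217, -111), Mul(-1, Rational(1, 2))), Pow(-245, -1)) = Mul(Add(106, Rational(-1, 2)), Rational(-1, 245)) = Mul(Rational(211, 2), Rational(-1, 245)) = Rational(-211, 490)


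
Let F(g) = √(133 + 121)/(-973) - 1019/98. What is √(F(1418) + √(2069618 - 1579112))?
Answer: √(-39376198 - 3892*√254 + 3786916*√490506)/1946 ≈ 26.267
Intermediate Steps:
F(g) = -1019/98 - √254/973 (F(g) = √254*(-1/973) - 1019*1/98 = -√254/973 - 1019/98 = -1019/98 - √254/973)
√(F(1418) + √(2069618 - 1579112)) = √((-1019/98 - √254/973) + √(2069618 - 1579112)) = √((-1019/98 - √254/973) + √490506) = √(-1019/98 + √490506 - √254/973)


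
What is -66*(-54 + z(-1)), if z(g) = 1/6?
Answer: 3553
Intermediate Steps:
z(g) = ⅙
-66*(-54 + z(-1)) = -66*(-54 + ⅙) = -66*(-323/6) = 3553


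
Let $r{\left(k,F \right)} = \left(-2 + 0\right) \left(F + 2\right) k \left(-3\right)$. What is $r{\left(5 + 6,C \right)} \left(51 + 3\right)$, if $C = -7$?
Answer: $-17820$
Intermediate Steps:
$r{\left(k,F \right)} = - 3 k \left(-4 - 2 F\right)$ ($r{\left(k,F \right)} = - 2 \left(2 + F\right) k \left(-3\right) = \left(-4 - 2 F\right) k \left(-3\right) = k \left(-4 - 2 F\right) \left(-3\right) = - 3 k \left(-4 - 2 F\right)$)
$r{\left(5 + 6,C \right)} \left(51 + 3\right) = 6 \left(5 + 6\right) \left(2 - 7\right) \left(51 + 3\right) = 6 \cdot 11 \left(-5\right) 54 = \left(-330\right) 54 = -17820$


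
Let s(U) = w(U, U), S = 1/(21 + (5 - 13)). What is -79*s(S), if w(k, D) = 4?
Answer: -316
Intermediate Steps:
S = 1/13 (S = 1/(21 - 8) = 1/13 ≈ 0.076923)
s(U) = 4
-79*s(S) = -79*4 = -316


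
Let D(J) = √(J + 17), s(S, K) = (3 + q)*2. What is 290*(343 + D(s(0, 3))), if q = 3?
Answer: 99470 + 290*√29 ≈ 1.0103e+5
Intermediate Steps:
s(S, K) = 12 (s(S, K) = (3 + 3)*2 = 6*2 = 12)
D(J) = √(17 + J)
290*(343 + D(s(0, 3))) = 290*(343 + √(17 + 12)) = 290*(343 + √29) = 99470 + 290*√29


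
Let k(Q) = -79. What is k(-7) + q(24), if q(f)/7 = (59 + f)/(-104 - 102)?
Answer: -16855/206 ≈ -81.820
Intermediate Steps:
q(f) = -413/206 - 7*f/206 (q(f) = 7*((59 + f)/(-104 - 102)) = 7*((59 + f)/(-206)) = 7*((59 + f)*(-1/206)) = 7*(-59/206 - f/206) = -413/206 - 7*f/206)
k(-7) + q(24) = -79 + (-413/206 - 7/206*24) = -79 + (-413/206 - 84/103) = -79 - 581/206 = -16855/206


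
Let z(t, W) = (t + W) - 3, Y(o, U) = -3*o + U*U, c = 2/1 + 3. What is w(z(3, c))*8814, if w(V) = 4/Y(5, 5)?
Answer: 17628/5 ≈ 3525.6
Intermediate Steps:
c = 5 (c = 2*1 + 3 = 2 + 3 = 5)
Y(o, U) = U**2 - 3*o (Y(o, U) = -3*o + U**2 = U**2 - 3*o)
z(t, W) = -3 + W + t (z(t, W) = (W + t) - 3 = -3 + W + t)
w(V) = 2/5 (w(V) = 4/(5**2 - 3*5) = 4/(25 - 15) = 4/10 = 4*(1/10) = 2/5)
w(z(3, c))*8814 = (2/5)*8814 = 17628/5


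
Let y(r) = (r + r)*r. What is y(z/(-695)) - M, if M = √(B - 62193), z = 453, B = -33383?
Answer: 410418/483025 - 2*I*√23894 ≈ 0.84968 - 309.15*I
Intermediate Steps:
M = 2*I*√23894 (M = √(-33383 - 62193) = √(-95576) = 2*I*√23894 ≈ 309.15*I)
y(r) = 2*r² (y(r) = (2*r)*r = 2*r²)
y(z/(-695)) - M = 2*(453/(-695))² - 2*I*√23894 = 2*(453*(-1/695))² - 2*I*√23894 = 2*(-453/695)² - 2*I*√23894 = 2*(205209/483025) - 2*I*√23894 = 410418/483025 - 2*I*√23894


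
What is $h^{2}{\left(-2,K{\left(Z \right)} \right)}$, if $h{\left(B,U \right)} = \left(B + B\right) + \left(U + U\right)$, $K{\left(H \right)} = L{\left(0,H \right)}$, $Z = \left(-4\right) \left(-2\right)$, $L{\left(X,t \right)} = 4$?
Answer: $16$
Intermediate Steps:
$Z = 8$
$K{\left(H \right)} = 4$
$h{\left(B,U \right)} = 2 B + 2 U$
$h^{2}{\left(-2,K{\left(Z \right)} \right)} = \left(2 \left(-2\right) + 2 \cdot 4\right)^{2} = \left(-4 + 8\right)^{2} = 4^{2} = 16$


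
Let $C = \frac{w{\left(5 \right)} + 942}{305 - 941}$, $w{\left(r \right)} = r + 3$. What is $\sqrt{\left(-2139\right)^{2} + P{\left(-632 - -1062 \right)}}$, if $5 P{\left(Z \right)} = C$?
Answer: $\frac{\sqrt{462674730594}}{318} \approx 2139.0$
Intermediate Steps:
$w{\left(r \right)} = 3 + r$
$C = - \frac{475}{318}$ ($C = \frac{\left(3 + 5\right) + 942}{305 - 941} = \frac{8 + 942}{-636} = 950 \left(- \frac{1}{636}\right) = - \frac{475}{318} \approx -1.4937$)
$P{\left(Z \right)} = - \frac{95}{318}$ ($P{\left(Z \right)} = \frac{1}{5} \left(- \frac{475}{318}\right) = - \frac{95}{318}$)
$\sqrt{\left(-2139\right)^{2} + P{\left(-632 - -1062 \right)}} = \sqrt{\left(-2139\right)^{2} - \frac{95}{318}} = \sqrt{4575321 - \frac{95}{318}} = \sqrt{\frac{1454951983}{318}} = \frac{\sqrt{462674730594}}{318}$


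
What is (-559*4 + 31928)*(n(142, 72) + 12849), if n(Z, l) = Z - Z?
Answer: 381512508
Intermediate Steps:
n(Z, l) = 0
(-559*4 + 31928)*(n(142, 72) + 12849) = (-559*4 + 31928)*(0 + 12849) = (-2236 + 31928)*12849 = 29692*12849 = 381512508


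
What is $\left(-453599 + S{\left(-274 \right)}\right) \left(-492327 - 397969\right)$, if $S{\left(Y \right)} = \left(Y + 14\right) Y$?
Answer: $340412688264$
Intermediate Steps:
$S{\left(Y \right)} = Y \left(14 + Y\right)$ ($S{\left(Y \right)} = \left(14 + Y\right) Y = Y \left(14 + Y\right)$)
$\left(-453599 + S{\left(-274 \right)}\right) \left(-492327 - 397969\right) = \left(-453599 - 274 \left(14 - 274\right)\right) \left(-492327 - 397969\right) = \left(-453599 - -71240\right) \left(-890296\right) = \left(-453599 + 71240\right) \left(-890296\right) = \left(-382359\right) \left(-890296\right) = 340412688264$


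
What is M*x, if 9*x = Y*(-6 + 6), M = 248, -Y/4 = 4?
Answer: 0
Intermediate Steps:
Y = -16 (Y = -4*4 = -16)
x = 0 (x = (-16*(-6 + 6))/9 = (-16*0)/9 = (⅑)*0 = 0)
M*x = 248*0 = 0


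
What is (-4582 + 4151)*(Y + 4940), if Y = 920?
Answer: -2525660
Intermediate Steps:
(-4582 + 4151)*(Y + 4940) = (-4582 + 4151)*(920 + 4940) = -431*5860 = -2525660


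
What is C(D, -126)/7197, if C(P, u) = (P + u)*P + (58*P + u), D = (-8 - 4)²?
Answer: 3606/2399 ≈ 1.5031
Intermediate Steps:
D = 144 (D = (-12)² = 144)
C(P, u) = u + 58*P + P*(P + u) (C(P, u) = P*(P + u) + (u + 58*P) = u + 58*P + P*(P + u))
C(D, -126)/7197 = (-126 + 144² + 58*144 + 144*(-126))/7197 = (-126 + 20736 + 8352 - 18144)*(1/7197) = 10818*(1/7197) = 3606/2399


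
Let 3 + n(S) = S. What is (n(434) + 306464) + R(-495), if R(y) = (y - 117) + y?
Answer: 305788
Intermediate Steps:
R(y) = -117 + 2*y (R(y) = (-117 + y) + y = -117 + 2*y)
n(S) = -3 + S
(n(434) + 306464) + R(-495) = ((-3 + 434) + 306464) + (-117 + 2*(-495)) = (431 + 306464) + (-117 - 990) = 306895 - 1107 = 305788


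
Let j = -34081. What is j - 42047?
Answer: -76128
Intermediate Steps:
j - 42047 = -34081 - 42047 = -76128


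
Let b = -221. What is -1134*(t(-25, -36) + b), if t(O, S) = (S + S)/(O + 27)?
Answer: 291438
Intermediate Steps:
t(O, S) = 2*S/(27 + O) (t(O, S) = (2*S)/(27 + O) = 2*S/(27 + O))
-1134*(t(-25, -36) + b) = -1134*(2*(-36)/(27 - 25) - 221) = -1134*(2*(-36)/2 - 221) = -1134*(2*(-36)*(½) - 221) = -1134*(-36 - 221) = -1134*(-257) = 291438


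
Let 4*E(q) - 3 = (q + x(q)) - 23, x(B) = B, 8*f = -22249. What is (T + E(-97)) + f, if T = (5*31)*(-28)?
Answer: -57397/8 ≈ -7174.6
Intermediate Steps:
f = -22249/8 (f = (⅛)*(-22249) = -22249/8 ≈ -2781.1)
E(q) = -5 + q/2 (E(q) = ¾ + ((q + q) - 23)/4 = ¾ + (2*q - 23)/4 = ¾ + (-23 + 2*q)/4 = ¾ + (-23/4 + q/2) = -5 + q/2)
T = -4340 (T = 155*(-28) = -4340)
(T + E(-97)) + f = (-4340 + (-5 + (½)*(-97))) - 22249/8 = (-4340 + (-5 - 97/2)) - 22249/8 = (-4340 - 107/2) - 22249/8 = -8787/2 - 22249/8 = -57397/8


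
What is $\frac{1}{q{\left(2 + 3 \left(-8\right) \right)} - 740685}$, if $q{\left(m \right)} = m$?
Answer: $- \frac{1}{740707} \approx -1.3501 \cdot 10^{-6}$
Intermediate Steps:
$\frac{1}{q{\left(2 + 3 \left(-8\right) \right)} - 740685} = \frac{1}{\left(2 + 3 \left(-8\right)\right) - 740685} = \frac{1}{\left(2 - 24\right) - 740685} = \frac{1}{-22 - 740685} = \frac{1}{-740707} = - \frac{1}{740707}$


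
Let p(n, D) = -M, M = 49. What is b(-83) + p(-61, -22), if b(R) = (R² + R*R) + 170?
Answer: 13899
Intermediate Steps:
p(n, D) = -49 (p(n, D) = -1*49 = -49)
b(R) = 170 + 2*R² (b(R) = (R² + R²) + 170 = 2*R² + 170 = 170 + 2*R²)
b(-83) + p(-61, -22) = (170 + 2*(-83)²) - 49 = (170 + 2*6889) - 49 = (170 + 13778) - 49 = 13948 - 49 = 13899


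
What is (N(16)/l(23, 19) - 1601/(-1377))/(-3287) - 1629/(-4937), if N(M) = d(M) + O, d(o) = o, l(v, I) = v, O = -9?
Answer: 169353715039/513954422649 ≈ 0.32951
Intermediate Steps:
N(M) = -9 + M (N(M) = M - 9 = -9 + M)
(N(16)/l(23, 19) - 1601/(-1377))/(-3287) - 1629/(-4937) = ((-9 + 16)/23 - 1601/(-1377))/(-3287) - 1629/(-4937) = (7*(1/23) - 1601*(-1/1377))*(-1/3287) - 1629*(-1/4937) = (7/23 + 1601/1377)*(-1/3287) + 1629/4937 = (46462/31671)*(-1/3287) + 1629/4937 = -46462/104102577 + 1629/4937 = 169353715039/513954422649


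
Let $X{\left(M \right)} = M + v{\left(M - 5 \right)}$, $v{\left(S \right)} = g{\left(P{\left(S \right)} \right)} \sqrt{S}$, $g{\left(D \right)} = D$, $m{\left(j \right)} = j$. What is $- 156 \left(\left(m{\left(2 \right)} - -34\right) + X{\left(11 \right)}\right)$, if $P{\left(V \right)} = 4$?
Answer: $-7332 - 624 \sqrt{6} \approx -8860.5$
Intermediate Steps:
$v{\left(S \right)} = 4 \sqrt{S}$
$X{\left(M \right)} = M + 4 \sqrt{-5 + M}$ ($X{\left(M \right)} = M + 4 \sqrt{M - 5} = M + 4 \sqrt{-5 + M}$)
$- 156 \left(\left(m{\left(2 \right)} - -34\right) + X{\left(11 \right)}\right) = - 156 \left(\left(2 - -34\right) + \left(11 + 4 \sqrt{-5 + 11}\right)\right) = - 156 \left(\left(2 + 34\right) + \left(11 + 4 \sqrt{6}\right)\right) = - 156 \left(36 + \left(11 + 4 \sqrt{6}\right)\right) = - 156 \left(47 + 4 \sqrt{6}\right) = -7332 - 624 \sqrt{6}$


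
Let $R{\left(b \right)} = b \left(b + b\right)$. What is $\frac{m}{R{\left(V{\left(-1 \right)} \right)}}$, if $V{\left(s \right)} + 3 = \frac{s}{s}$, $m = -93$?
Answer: $- \frac{93}{8} \approx -11.625$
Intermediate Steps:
$V{\left(s \right)} = -2$ ($V{\left(s \right)} = -3 + \frac{s}{s} = -3 + 1 = -2$)
$R{\left(b \right)} = 2 b^{2}$ ($R{\left(b \right)} = b 2 b = 2 b^{2}$)
$\frac{m}{R{\left(V{\left(-1 \right)} \right)}} = - \frac{93}{2 \left(-2\right)^{2}} = - \frac{93}{2 \cdot 4} = - \frac{93}{8}$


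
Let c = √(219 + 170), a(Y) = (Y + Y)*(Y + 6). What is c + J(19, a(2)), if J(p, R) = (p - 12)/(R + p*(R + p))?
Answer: 1/143 + √389 ≈ 19.730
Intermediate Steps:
a(Y) = 2*Y*(6 + Y) (a(Y) = (2*Y)*(6 + Y) = 2*Y*(6 + Y))
J(p, R) = (-12 + p)/(R + p*(R + p))
c = √389 ≈ 19.723
c + J(19, a(2)) = √389 + (-12 + 19)/(2*2*(6 + 2) + 19² + (2*2*(6 + 2))*19) = √389 + 7/(2*2*8 + 361 + (2*2*8)*19) = √389 + 7/(32 + 361 + 32*19) = √389 + 7/(32 + 361 + 608) = √389 + 7/1001 = √389 + (1/1001)*7 = √389 + 1/143 = 1/143 + √389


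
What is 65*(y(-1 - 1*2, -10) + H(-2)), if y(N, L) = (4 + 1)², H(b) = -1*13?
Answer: 780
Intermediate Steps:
H(b) = -13
y(N, L) = 25 (y(N, L) = 5² = 25)
65*(y(-1 - 1*2, -10) + H(-2)) = 65*(25 - 13) = 65*12 = 780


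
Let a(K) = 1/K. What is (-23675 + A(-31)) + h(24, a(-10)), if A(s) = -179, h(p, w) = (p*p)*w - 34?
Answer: -119728/5 ≈ -23946.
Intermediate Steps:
h(p, w) = -34 + w*p² (h(p, w) = p²*w - 34 = w*p² - 34 = -34 + w*p²)
(-23675 + A(-31)) + h(24, a(-10)) = (-23675 - 179) + (-34 + 24²/(-10)) = -23854 + (-34 - ⅒*576) = -23854 + (-34 - 288/5) = -23854 - 458/5 = -119728/5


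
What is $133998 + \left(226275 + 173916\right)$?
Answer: $534189$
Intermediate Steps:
$133998 + \left(226275 + 173916\right) = 133998 + 400191 = 534189$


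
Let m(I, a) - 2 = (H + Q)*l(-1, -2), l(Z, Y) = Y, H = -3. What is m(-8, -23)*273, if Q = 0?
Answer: 2184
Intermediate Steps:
m(I, a) = 8 (m(I, a) = 2 + (-3 + 0)*(-2) = 2 - 3*(-2) = 2 + 6 = 8)
m(-8, -23)*273 = 8*273 = 2184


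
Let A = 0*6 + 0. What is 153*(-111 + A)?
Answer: -16983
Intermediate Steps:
A = 0 (A = 0 + 0 = 0)
153*(-111 + A) = 153*(-111 + 0) = 153*(-111) = -16983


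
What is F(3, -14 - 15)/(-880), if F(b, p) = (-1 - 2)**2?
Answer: -9/880 ≈ -0.010227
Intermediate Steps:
F(b, p) = 9 (F(b, p) = (-3)**2 = 9)
F(3, -14 - 15)/(-880) = 9/(-880) = 9*(-1/880) = -9/880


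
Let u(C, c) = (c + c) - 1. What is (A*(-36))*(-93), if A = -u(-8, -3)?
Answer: 23436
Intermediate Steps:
u(C, c) = -1 + 2*c (u(C, c) = 2*c - 1 = -1 + 2*c)
A = 7 (A = -(-1 + 2*(-3)) = -(-1 - 6) = -1*(-7) = 7)
(A*(-36))*(-93) = (7*(-36))*(-93) = -252*(-93) = 23436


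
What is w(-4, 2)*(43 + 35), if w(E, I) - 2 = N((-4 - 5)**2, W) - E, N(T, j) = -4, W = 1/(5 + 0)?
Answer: 156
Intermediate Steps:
W = 1/5 ≈ 0.20000
w(E, I) = -2 - E (w(E, I) = 2 + (-4 - E) = -2 - E)
w(-4, 2)*(43 + 35) = (-2 - 1*(-4))*(43 + 35) = (-2 + 4)*78 = 2*78 = 156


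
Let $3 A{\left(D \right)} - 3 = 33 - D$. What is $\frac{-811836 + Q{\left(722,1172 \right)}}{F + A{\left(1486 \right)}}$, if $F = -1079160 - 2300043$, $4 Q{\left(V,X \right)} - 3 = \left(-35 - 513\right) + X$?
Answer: $\frac{9740151}{40556236} \approx 0.24016$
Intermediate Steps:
$Q{\left(V,X \right)} = - \frac{545}{4} + \frac{X}{4}$ ($Q{\left(V,X \right)} = \frac{3}{4} + \frac{\left(-35 - 513\right) + X}{4} = \frac{3}{4} + \frac{-548 + X}{4} = \frac{3}{4} + \left(-137 + \frac{X}{4}\right) = - \frac{545}{4} + \frac{X}{4}$)
$A{\left(D \right)} = 12 - \frac{D}{3}$ ($A{\left(D \right)} = 1 + \frac{33 - D}{3} = 1 - \left(-11 + \frac{D}{3}\right) = 12 - \frac{D}{3}$)
$F = -3379203$
$\frac{-811836 + Q{\left(722,1172 \right)}}{F + A{\left(1486 \right)}} = \frac{-811836 + \left(- \frac{545}{4} + \frac{1}{4} \cdot 1172\right)}{-3379203 + \left(12 - \frac{1486}{3}\right)} = \frac{-811836 + \left(- \frac{545}{4} + 293\right)}{-3379203 + \left(12 - \frac{1486}{3}\right)} = \frac{-811836 + \frac{627}{4}}{-3379203 - \frac{1450}{3}} = - \frac{3246717}{4 \left(- \frac{10139059}{3}\right)} = \left(- \frac{3246717}{4}\right) \left(- \frac{3}{10139059}\right) = \frac{9740151}{40556236}$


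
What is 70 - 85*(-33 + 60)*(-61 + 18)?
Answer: 98755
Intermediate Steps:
70 - 85*(-33 + 60)*(-61 + 18) = 70 - 2295*(-43) = 70 - 85*(-1161) = 70 + 98685 = 98755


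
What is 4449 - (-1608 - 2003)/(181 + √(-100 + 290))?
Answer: 145561970/32571 - 3611*√190/32571 ≈ 4467.5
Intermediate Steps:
4449 - (-1608 - 2003)/(181 + √(-100 + 290)) = 4449 - (-3611)/(181 + √190) = 4449 + 3611/(181 + √190)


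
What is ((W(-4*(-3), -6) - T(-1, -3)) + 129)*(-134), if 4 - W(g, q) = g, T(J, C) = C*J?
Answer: -15812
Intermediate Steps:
W(g, q) = 4 - g
((W(-4*(-3), -6) - T(-1, -3)) + 129)*(-134) = (((4 - (-4)*(-3)) - (-3)*(-1)) + 129)*(-134) = (((4 - 1*12) - 1*3) + 129)*(-134) = (((4 - 12) - 3) + 129)*(-134) = ((-8 - 3) + 129)*(-134) = (-11 + 129)*(-134) = 118*(-134) = -15812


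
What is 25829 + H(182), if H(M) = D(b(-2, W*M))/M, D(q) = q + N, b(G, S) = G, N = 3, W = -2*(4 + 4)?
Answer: 4700879/182 ≈ 25829.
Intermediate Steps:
W = -16 (W = -2*8 = -16)
D(q) = 3 + q (D(q) = q + 3 = 3 + q)
H(M) = 1/M (H(M) = (3 - 2)/M = 1/M)
25829 + H(182) = 25829 + 1/182 = 4700879/182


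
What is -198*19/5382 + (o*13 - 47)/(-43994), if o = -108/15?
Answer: -45763533/65771030 ≈ -0.69580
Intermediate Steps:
o = -36/5 (o = -108*1/15 = -36/5 ≈ -7.2000)
-198*19/5382 + (o*13 - 47)/(-43994) = -198*19/5382 + (-36/5*13 - 47)/(-43994) = -3762*1/5382 + (-468/5 - 47)*(-1/43994) = -209/299 - 703/5*(-1/43994) = -209/299 + 703/219970 = -45763533/65771030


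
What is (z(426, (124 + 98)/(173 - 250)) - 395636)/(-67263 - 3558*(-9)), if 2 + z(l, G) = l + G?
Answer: 30431546/2713557 ≈ 11.215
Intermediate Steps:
z(l, G) = -2 + G + l (z(l, G) = -2 + (l + G) = -2 + (G + l) = -2 + G + l)
(z(426, (124 + 98)/(173 - 250)) - 395636)/(-67263 - 3558*(-9)) = ((-2 + (124 + 98)/(173 - 250) + 426) - 395636)/(-67263 - 3558*(-9)) = ((-2 + 222/(-77) + 426) - 395636)/(-67263 + 32022) = ((-2 + 222*(-1/77) + 426) - 395636)/(-35241) = ((-2 - 222/77 + 426) - 395636)*(-1/35241) = (32426/77 - 395636)*(-1/35241) = -30431546/77*(-1/35241) = 30431546/2713557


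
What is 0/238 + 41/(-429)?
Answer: -41/429 ≈ -0.095571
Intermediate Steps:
0/238 + 41/(-429) = 0*(1/238) + 41*(-1/429) = 0 - 41/429 = -41/429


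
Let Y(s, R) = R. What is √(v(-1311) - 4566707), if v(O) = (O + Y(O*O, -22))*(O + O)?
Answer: 7*I*√21869 ≈ 1035.2*I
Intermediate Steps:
v(O) = 2*O*(-22 + O) (v(O) = (O - 22)*(O + O) = (-22 + O)*(2*O) = 2*O*(-22 + O))
√(v(-1311) - 4566707) = √(2*(-1311)*(-22 - 1311) - 4566707) = √(2*(-1311)*(-1333) - 4566707) = √(3495126 - 4566707) = √(-1071581) = 7*I*√21869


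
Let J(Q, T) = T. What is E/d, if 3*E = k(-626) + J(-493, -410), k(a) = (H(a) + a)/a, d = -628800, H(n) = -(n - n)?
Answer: 409/1886400 ≈ 0.00021682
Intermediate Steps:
H(n) = 0 (H(n) = -1*0 = 0)
k(a) = 1 (k(a) = (0 + a)/a = a/a = 1)
E = -409/3 (E = (1 - 410)/3 = (1/3)*(-409) = -409/3 ≈ -136.33)
E/d = -409/3/(-628800) = -409/3*(-1/628800) = 409/1886400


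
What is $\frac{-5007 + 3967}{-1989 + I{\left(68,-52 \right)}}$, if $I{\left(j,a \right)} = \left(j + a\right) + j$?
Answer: $\frac{208}{381} \approx 0.54593$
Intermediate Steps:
$I{\left(j,a \right)} = a + 2 j$ ($I{\left(j,a \right)} = \left(a + j\right) + j = a + 2 j$)
$\frac{-5007 + 3967}{-1989 + I{\left(68,-52 \right)}} = \frac{-5007 + 3967}{-1989 + \left(-52 + 2 \cdot 68\right)} = - \frac{1040}{-1989 + \left(-52 + 136\right)} = - \frac{1040}{-1989 + 84} = - \frac{1040}{-1905} = \left(-1040\right) \left(- \frac{1}{1905}\right) = \frac{208}{381}$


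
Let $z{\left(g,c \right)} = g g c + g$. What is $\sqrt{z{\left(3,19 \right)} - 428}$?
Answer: $i \sqrt{254} \approx 15.937 i$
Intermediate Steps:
$z{\left(g,c \right)} = g + c g^{2}$ ($z{\left(g,c \right)} = g^{2} c + g = c g^{2} + g = g + c g^{2}$)
$\sqrt{z{\left(3,19 \right)} - 428} = \sqrt{3 \left(1 + 19 \cdot 3\right) - 428} = \sqrt{3 \left(1 + 57\right) - 428} = \sqrt{3 \cdot 58 - 428} = \sqrt{174 - 428} = \sqrt{-254} = i \sqrt{254}$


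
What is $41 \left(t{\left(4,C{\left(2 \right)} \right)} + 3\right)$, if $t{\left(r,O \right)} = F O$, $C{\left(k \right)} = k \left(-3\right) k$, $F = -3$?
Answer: $1599$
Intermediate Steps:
$C{\left(k \right)} = - 3 k^{2}$ ($C{\left(k \right)} = - 3 k k = - 3 k^{2}$)
$t{\left(r,O \right)} = - 3 O$
$41 \left(t{\left(4,C{\left(2 \right)} \right)} + 3\right) = 41 \left(- 3 \left(- 3 \cdot 2^{2}\right) + 3\right) = 41 \left(- 3 \left(\left(-3\right) 4\right) + 3\right) = 41 \left(\left(-3\right) \left(-12\right) + 3\right) = 41 \left(36 + 3\right) = 41 \cdot 39 = 1599$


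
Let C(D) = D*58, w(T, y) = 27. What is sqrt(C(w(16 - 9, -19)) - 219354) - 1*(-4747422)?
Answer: 4747422 + 2*I*sqrt(54447) ≈ 4.7474e+6 + 466.68*I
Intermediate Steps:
C(D) = 58*D
sqrt(C(w(16 - 9, -19)) - 219354) - 1*(-4747422) = sqrt(58*27 - 219354) - 1*(-4747422) = sqrt(1566 - 219354) + 4747422 = sqrt(-217788) + 4747422 = 2*I*sqrt(54447) + 4747422 = 4747422 + 2*I*sqrt(54447)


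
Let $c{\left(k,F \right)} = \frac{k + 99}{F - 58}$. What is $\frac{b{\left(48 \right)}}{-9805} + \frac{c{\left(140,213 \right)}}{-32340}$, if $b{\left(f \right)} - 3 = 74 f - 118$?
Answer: $- \frac{3446198659}{9829904700} \approx -0.35058$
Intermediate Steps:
$c{\left(k,F \right)} = \frac{99 + k}{-58 + F}$
$b{\left(f \right)} = -115 + 74 f$ ($b{\left(f \right)} = 3 + \left(74 f - 118\right) = 3 + \left(-118 + 74 f\right) = -115 + 74 f$)
$\frac{b{\left(48 \right)}}{-9805} + \frac{c{\left(140,213 \right)}}{-32340} = \frac{-115 + 74 \cdot 48}{-9805} + \frac{\frac{1}{-58 + 213} \left(99 + 140\right)}{-32340} = \left(-115 + 3552\right) \left(- \frac{1}{9805}\right) + \frac{1}{155} \cdot 239 \left(- \frac{1}{32340}\right) = 3437 \left(- \frac{1}{9805}\right) + \frac{1}{155} \cdot 239 \left(- \frac{1}{32340}\right) = - \frac{3437}{9805} + \frac{239}{155} \left(- \frac{1}{32340}\right) = - \frac{3437}{9805} - \frac{239}{5012700} = - \frac{3446198659}{9829904700}$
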